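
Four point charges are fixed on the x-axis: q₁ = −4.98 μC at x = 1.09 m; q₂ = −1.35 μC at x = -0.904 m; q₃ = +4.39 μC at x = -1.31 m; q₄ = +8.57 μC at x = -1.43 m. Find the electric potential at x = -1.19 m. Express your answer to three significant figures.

The total potential is the scalar sum of each charge's contribution, V = Σ kqᵢ/rᵢ.
Distances from the field point to each charge: r₁ = 2.28 m, r₂ = 0.286 m, r₃ = 0.120 m, r₄ = 0.240 m.
V = k[(-4.98×10⁻⁶)/(2.28) + (-1.35×10⁻⁶)/(0.286) + (4.39×10⁻⁶)/(0.120) + (8.57×10⁻⁶)/(0.240)] = 5.88×10⁵ V.

5.88×10⁵ V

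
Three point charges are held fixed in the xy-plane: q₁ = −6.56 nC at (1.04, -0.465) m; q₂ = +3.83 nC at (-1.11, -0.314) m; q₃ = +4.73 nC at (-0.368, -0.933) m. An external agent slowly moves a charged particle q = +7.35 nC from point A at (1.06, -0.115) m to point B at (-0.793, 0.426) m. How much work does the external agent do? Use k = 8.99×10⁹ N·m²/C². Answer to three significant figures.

1.25×10⁻⁶ J

For quasistatic motion the external work equals the change in potential energy: W_ext = qΔV = q(V_B − V_A).
At A: distances to the source charges are 0.351 m, 2.18 m, 1.65 m; V_A = Σ kqᵢ/rᵢ = -127 V.
At B: distances to the source charges are 2.04 m, 0.805 m, 1.42 m; V_B = Σ kqᵢ/rᵢ = 43.7 V.
ΔV = V_B − V_A = 170 V.
W_ext = qΔV = (7.35×10⁻⁹ C)(170 V) = 1.25×10⁻⁶ J.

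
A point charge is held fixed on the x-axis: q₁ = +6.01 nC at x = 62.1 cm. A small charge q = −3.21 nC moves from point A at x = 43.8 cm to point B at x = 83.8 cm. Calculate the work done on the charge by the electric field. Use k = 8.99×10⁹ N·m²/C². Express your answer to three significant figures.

-1.48×10⁻⁷ J

The work done by the electric force is W_field = −ΔU = −q(V_B − V_A) = q(V_A − V_B).
At A: distance to the source charge is 0.183 m; V_A = kq₁/r = 295 V.
At B: distance to the source charge is 0.217 m; V_B = kq₁/r = 249 V.
ΔV = V_B − V_A = -46.3 V.
W_field = −qΔV = −(-3.21×10⁻⁹ C)(-46.3 V) = -1.48×10⁻⁷ J.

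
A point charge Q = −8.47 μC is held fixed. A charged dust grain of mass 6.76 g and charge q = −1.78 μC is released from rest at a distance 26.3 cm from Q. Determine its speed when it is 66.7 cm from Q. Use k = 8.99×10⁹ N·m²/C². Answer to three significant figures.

Only the electrostatic force acts, so mechanical energy is conserved: ½mv² = U₁ − U₂ = kQq(1/r₁ − 1/r₂).
U₁ − U₂ = (8.99×10⁹ N·m²/C²)(-8.47×10⁻⁶ C)(-1.78×10⁻⁶ C)(1/0.263 − 1/0.667) = 0.312 J.
v = √(2·0.312/6.76×10⁻³) = 9.61 m/s.

9.61 m/s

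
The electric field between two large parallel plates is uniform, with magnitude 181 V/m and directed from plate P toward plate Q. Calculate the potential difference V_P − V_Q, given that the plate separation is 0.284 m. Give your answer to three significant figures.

In a uniform field, potential decreases in the direction of E: ΔV = −E·d for a displacement d parallel to E.
Going from Q to P is a displacement of 0.284 m opposite to the field, so V_P − V_Q = +Ed = 51.4 V.

51.4 V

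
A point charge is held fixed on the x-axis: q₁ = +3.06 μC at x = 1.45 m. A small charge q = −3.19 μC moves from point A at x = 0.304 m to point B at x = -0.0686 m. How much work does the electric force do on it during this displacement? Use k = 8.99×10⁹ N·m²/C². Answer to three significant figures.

-0.0188 J

The work done by the electric force is W_field = −ΔU = −q(V_B − V_A) = q(V_A − V_B).
At A: distance to the source charge is 1.15 m; V_A = kq₁/r = 2.40×10⁴ V.
At B: distance to the source charge is 1.52 m; V_B = kq₁/r = 1.81×10⁴ V.
ΔV = V_B − V_A = -5890 V.
W_field = −qΔV = −(-3.19×10⁻⁶ C)(-5890 V) = -0.0188 J.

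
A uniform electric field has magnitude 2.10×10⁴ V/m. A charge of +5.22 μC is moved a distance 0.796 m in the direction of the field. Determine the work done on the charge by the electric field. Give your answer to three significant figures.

0.0873 J

The potential change for a displacement 0.796 m in the direction of the field is ΔV = −Ed = -1.67×10⁴ V.
W_field = −qΔV = 0.0873 J.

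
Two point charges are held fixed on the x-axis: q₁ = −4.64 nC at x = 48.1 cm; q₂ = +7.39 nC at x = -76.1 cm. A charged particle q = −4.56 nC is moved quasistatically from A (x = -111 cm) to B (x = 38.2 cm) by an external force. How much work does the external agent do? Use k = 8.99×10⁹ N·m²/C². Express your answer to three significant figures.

For quasistatic motion the external work equals the change in potential energy: W_ext = qΔV = q(V_B − V_A).
At A: distances to the source charges are 1.59 m, 0.349 m; V_A = Σ kqᵢ/rᵢ = 164 V.
At B: distances to the source charges are 0.0990 m, 1.14 m; V_B = Σ kqᵢ/rᵢ = -363 V.
ΔV = V_B − V_A = -527 V.
W_ext = qΔV = (-4.56×10⁻⁹ C)(-527 V) = 2.40×10⁻⁶ J.

2.40×10⁻⁶ J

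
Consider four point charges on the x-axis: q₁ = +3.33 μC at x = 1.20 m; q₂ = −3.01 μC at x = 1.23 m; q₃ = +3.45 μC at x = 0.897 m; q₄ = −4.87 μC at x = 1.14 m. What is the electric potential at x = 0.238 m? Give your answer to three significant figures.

2370 V

Electric potential is a scalar, so the contributions from each charge add algebraically: V = Σ kqᵢ/rᵢ.
Distances from the field point to each charge: r₁ = 0.962 m, r₂ = 0.992 m, r₃ = 0.659 m, r₄ = 0.902 m.
V = k[(3.33×10⁻⁶)/(0.962) + (-3.01×10⁻⁶)/(0.992) + (3.45×10⁻⁶)/(0.659) + (-4.87×10⁻⁶)/(0.902)] = 2370 V.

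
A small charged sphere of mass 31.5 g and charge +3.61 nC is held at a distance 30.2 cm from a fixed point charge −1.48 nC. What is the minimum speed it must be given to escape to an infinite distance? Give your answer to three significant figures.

3.18×10⁻³ m/s

To just escape, total mechanical energy must reach zero at infinity: ½mv²_min + U = 0, so ½mv²_min = −U = |kQq|/r.
|U| = |kQq|/r = (8.99×10⁹ N·m²/C²)(1.48×10⁻⁹)(3.61×10⁻⁹)/(0.302) = 1.59×10⁻⁷ J.
v_min = √(2|U|/m) = √(2·1.59×10⁻⁷/0.0315) = 3.18×10⁻³ m/s.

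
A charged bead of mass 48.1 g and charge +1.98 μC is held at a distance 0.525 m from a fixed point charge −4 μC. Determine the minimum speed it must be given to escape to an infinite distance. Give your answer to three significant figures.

2.37 m/s

To just escape, total mechanical energy must reach zero at infinity: ½mv²_min + U = 0, so ½mv²_min = −U = |kQq|/r.
|U| = |kQq|/r = (8.99×10⁹ N·m²/C²)(4.00×10⁻⁶)(1.98×10⁻⁶)/(0.525) = 0.136 J.
v_min = √(2|U|/m) = √(2·0.136/0.0481) = 2.37 m/s.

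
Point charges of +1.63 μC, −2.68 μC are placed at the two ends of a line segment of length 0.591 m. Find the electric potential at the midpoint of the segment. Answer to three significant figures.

-3.19×10⁴ V

Electric potential is a scalar, so the contributions from each charge add algebraically: V = Σ kqᵢ/rᵢ.
Each charge is 0.295 m from the midpoint.
V = k[(1.63×10⁻⁶)/(0.295) + (-2.68×10⁻⁶)/(0.295)] = -3.19×10⁴ V.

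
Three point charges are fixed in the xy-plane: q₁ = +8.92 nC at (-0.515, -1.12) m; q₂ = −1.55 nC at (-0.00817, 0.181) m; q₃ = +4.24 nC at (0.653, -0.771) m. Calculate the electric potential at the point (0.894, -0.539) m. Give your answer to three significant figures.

154 V

The total potential is the scalar sum of each charge's contribution, V = Σ kqᵢ/rᵢ.
Distances from the field point to each charge: r₁ = 1.52 m, r₂ = 1.15 m, r₃ = 0.335 m.
V = k[(8.92×10⁻⁹)/(1.52) + (-1.55×10⁻⁹)/(1.15) + (4.24×10⁻⁹)/(0.335)] = 154 V.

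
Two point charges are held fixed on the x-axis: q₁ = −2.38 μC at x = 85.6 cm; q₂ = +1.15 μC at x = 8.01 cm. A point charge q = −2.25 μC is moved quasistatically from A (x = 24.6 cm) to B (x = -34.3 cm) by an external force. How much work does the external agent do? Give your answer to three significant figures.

0.0465 J

For quasistatic motion the external work equals the change in potential energy: W_ext = qΔV = q(V_B − V_A).
At A: distances to the source charges are 0.610 m, 0.166 m; V_A = Σ kqᵢ/rᵢ = 2.72×10⁴ V.
At B: distances to the source charges are 1.20 m, 0.423 m; V_B = Σ kqᵢ/rᵢ = 6590 V.
ΔV = V_B − V_A = -2.07×10⁴ V.
W_ext = qΔV = (-2.25×10⁻⁶ C)(-2.07×10⁴ V) = 0.0465 J.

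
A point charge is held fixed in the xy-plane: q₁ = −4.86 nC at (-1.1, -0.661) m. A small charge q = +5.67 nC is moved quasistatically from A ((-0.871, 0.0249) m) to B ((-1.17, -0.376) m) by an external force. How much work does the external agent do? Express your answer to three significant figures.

For quasistatic motion the external work equals the change in potential energy: W_ext = qΔV = q(V_B − V_A).
At A: distance to the source charge is 0.723 m; V_A = kq₁/r = -60.4 V.
At B: distance to the source charge is 0.293 m; V_B = kq₁/r = -149 V.
ΔV = V_B − V_A = -88.5 V.
W_ext = qΔV = (5.67×10⁻⁹ C)(-88.5 V) = -5.02×10⁻⁷ J.

-5.02×10⁻⁷ J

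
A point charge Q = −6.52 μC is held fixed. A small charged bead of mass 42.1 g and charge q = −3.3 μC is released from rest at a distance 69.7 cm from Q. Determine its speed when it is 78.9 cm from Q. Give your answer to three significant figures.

Only the electrostatic force acts, so mechanical energy is conserved: ½mv² = U₁ − U₂ = kQq(1/r₁ − 1/r₂).
U₁ − U₂ = (8.99×10⁹ N·m²/C²)(-6.52×10⁻⁶ C)(-3.30×10⁻⁶ C)(1/0.697 − 1/0.789) = 0.0324 J.
v = √(2·0.0324/0.0421) = 1.24 m/s.

1.24 m/s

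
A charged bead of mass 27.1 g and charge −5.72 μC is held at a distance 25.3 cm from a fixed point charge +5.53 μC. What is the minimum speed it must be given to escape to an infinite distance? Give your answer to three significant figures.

9.11 m/s

To just escape, total mechanical energy must reach zero at infinity: ½mv²_min + U = 0, so ½mv²_min = −U = |kQq|/r.
|U| = |kQq|/r = (8.99×10⁹ N·m²/C²)(5.53×10⁻⁶)(5.72×10⁻⁶)/(0.253) = 1.12 J.
v_min = √(2|U|/m) = √(2·1.12/0.0271) = 9.11 m/s.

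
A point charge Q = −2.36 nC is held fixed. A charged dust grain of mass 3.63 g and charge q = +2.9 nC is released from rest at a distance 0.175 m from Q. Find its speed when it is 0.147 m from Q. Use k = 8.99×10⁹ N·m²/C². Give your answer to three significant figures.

6.07×10⁻³ m/s

Only the electrostatic force acts, so mechanical energy is conserved: ½mv² = U₁ − U₂ = kQq(1/r₁ − 1/r₂).
U₁ − U₂ = (8.99×10⁹ N·m²/C²)(-2.36×10⁻⁹ C)(2.90×10⁻⁹ C)(1/0.175 − 1/0.147) = 6.70×10⁻⁸ J.
v = √(2·6.70×10⁻⁸/3.63×10⁻³) = 6.07×10⁻³ m/s.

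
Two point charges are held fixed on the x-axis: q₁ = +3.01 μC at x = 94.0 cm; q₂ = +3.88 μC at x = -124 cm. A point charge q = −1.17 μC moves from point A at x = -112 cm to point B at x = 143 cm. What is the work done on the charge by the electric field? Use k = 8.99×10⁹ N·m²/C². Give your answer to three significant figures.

-0.276 J

The work done by the electric force is W_field = −ΔU = −q(V_B − V_A) = q(V_A − V_B).
At A: distances to the source charges are 2.06 m, 0.120 m; V_A = Σ kqᵢ/rᵢ = 3.04×10⁵ V.
At B: distances to the source charges are 0.490 m, 2.67 m; V_B = Σ kqᵢ/rᵢ = 6.83×10⁴ V.
ΔV = V_B − V_A = -2.36×10⁵ V.
W_field = −qΔV = −(-1.17×10⁻⁶ C)(-2.36×10⁵ V) = -0.276 J.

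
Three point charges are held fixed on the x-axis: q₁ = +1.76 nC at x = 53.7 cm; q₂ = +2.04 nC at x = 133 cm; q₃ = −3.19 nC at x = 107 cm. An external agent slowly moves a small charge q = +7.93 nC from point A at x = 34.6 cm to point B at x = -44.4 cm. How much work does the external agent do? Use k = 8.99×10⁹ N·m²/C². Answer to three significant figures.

For quasistatic motion the external work equals the change in potential energy: W_ext = qΔV = q(V_B − V_A).
At A: distances to the source charges are 0.191 m, 0.984 m, 0.724 m; V_A = Σ kqᵢ/rᵢ = 61.9 V.
At B: distances to the source charges are 0.981 m, 1.77 m, 1.51 m; V_B = Σ kqᵢ/rᵢ = 7.52 V.
ΔV = V_B − V_A = -54.3 V.
W_ext = qΔV = (7.93×10⁻⁹ C)(-54.3 V) = -4.31×10⁻⁷ J.

-4.31×10⁻⁷ J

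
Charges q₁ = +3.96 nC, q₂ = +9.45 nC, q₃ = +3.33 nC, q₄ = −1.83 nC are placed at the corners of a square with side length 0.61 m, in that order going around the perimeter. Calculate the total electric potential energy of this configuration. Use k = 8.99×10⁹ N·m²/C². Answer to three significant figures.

7.76×10⁻⁷ J

The assembly work is the sum of pairwise potential energies, U = Σ_{i<j} kqᵢqⱼ/rᵢⱼ.
The four side pairs have separation 0.610 m and the two diagonal pairs 0.863 m.
Summing all 6 pair terms gives U = 7.76×10⁻⁷ J.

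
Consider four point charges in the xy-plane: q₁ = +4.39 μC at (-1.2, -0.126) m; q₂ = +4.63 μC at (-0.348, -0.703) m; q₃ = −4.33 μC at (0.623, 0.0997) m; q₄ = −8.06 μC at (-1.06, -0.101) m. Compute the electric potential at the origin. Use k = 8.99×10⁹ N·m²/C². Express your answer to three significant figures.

-4.40×10⁴ V

The total potential is the scalar sum of each charge's contribution, V = Σ kqᵢ/rᵢ.
Distances from the field point to each charge: r₁ = 1.21 m, r₂ = 0.784 m, r₃ = 0.631 m, r₄ = 1.06 m.
V = k[(4.39×10⁻⁶)/(1.21) + (4.63×10⁻⁶)/(0.784) + (-4.33×10⁻⁶)/(0.631) + (-8.06×10⁻⁶)/(1.06)] = -4.40×10⁴ V.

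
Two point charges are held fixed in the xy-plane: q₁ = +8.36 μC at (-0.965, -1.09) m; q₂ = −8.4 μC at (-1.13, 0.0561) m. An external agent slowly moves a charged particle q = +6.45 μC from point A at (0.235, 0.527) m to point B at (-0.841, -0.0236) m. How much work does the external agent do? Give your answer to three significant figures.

For quasistatic motion the external work equals the change in potential energy: W_ext = qΔV = q(V_B − V_A).
At A: distances to the source charges are 2.01 m, 1.44 m; V_A = Σ kqᵢ/rᵢ = -1.50×10⁴ V.
At B: distances to the source charges are 1.07 m, 0.300 m; V_B = Σ kqᵢ/rᵢ = -1.82×10⁵ V.
ΔV = V_B − V_A = -1.67×10⁵ V.
W_ext = qΔV = (6.45×10⁻⁶ C)(-1.67×10⁵ V) = -1.08 J.

-1.08 J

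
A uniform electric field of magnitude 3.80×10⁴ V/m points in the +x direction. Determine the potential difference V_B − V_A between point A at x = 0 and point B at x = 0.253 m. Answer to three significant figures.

-9610 V

In a uniform field, potential decreases in the direction of E: V_B − V_A = −E·Δx.
V_B − V_A = −(3.80×10⁴ V/m)(0.253 m) = -9610 V.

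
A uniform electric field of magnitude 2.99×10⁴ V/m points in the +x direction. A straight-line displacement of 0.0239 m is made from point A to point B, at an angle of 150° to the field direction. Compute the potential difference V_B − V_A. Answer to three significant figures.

Only the component of displacement along E changes the potential: ΔV = −E·d·cosθ.
ΔV = −(2.99×10⁴ V/m)(0.0239 m)cos150° = 619 V.

619 V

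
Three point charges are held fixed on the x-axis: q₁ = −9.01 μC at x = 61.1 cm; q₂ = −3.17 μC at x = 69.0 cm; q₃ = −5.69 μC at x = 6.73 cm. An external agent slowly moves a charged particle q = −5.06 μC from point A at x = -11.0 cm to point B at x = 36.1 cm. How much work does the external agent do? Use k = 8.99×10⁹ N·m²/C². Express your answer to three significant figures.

For quasistatic motion the external work equals the change in potential energy: W_ext = qΔV = q(V_B − V_A).
At A: distances to the source charges are 0.721 m, 0.800 m, 0.177 m; V_A = Σ kqᵢ/rᵢ = -4.36×10⁵ V.
At B: distances to the source charges are 0.250 m, 0.329 m, 0.294 m; V_B = Σ kqᵢ/rᵢ = -5.85×10⁵ V.
ΔV = V_B − V_A = -1.48×10⁵ V.
W_ext = qΔV = (-5.06×10⁻⁶ C)(-1.48×10⁵ V) = 0.750 J.

0.750 J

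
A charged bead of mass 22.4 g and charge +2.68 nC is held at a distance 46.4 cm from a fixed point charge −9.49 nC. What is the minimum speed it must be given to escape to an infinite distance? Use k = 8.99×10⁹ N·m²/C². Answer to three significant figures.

To just escape, total mechanical energy must reach zero at infinity: ½mv²_min + U = 0, so ½mv²_min = −U = |kQq|/r.
|U| = |kQq|/r = (8.99×10⁹ N·m²/C²)(9.49×10⁻⁹)(2.68×10⁻⁹)/(0.464) = 4.93×10⁻⁷ J.
v_min = √(2|U|/m) = √(2·4.93×10⁻⁷/0.0224) = 6.63×10⁻³ m/s.

6.63×10⁻³ m/s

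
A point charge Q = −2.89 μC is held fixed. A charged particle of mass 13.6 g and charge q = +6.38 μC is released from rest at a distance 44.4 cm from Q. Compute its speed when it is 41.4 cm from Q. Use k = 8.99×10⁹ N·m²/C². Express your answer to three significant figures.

Only the electrostatic force acts, so mechanical energy is conserved: ½mv² = U₁ − U₂ = kQq(1/r₁ − 1/r₂).
U₁ − U₂ = (8.99×10⁹ N·m²/C²)(-2.89×10⁻⁶ C)(6.38×10⁻⁶ C)(1/0.444 − 1/0.414) = 0.0271 J.
v = √(2·0.0271/0.0136) = 1.99 m/s.

1.99 m/s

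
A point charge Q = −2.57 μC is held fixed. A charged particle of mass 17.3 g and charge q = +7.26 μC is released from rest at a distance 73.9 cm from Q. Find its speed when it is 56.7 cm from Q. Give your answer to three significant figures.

Only the electrostatic force acts, so mechanical energy is conserved: ½mv² = U₁ − U₂ = kQq(1/r₁ − 1/r₂).
U₁ − U₂ = (8.99×10⁹ N·m²/C²)(-2.57×10⁻⁶ C)(7.26×10⁻⁶ C)(1/0.739 − 1/0.567) = 0.0689 J.
v = √(2·0.0689/0.0173) = 2.82 m/s.

2.82 m/s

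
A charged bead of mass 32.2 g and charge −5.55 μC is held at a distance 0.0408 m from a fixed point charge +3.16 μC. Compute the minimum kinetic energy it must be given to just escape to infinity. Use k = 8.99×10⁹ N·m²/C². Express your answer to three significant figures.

To just escape, total mechanical energy must reach zero at infinity: ½mv²_min + U = 0, so ½mv²_min = −U = |kQq|/r.
|U| = |kQq|/r = (8.99×10⁹ N·m²/C²)(3.16×10⁻⁶)(5.55×10⁻⁶)/(0.0408) = 3.86 J.

3.86 J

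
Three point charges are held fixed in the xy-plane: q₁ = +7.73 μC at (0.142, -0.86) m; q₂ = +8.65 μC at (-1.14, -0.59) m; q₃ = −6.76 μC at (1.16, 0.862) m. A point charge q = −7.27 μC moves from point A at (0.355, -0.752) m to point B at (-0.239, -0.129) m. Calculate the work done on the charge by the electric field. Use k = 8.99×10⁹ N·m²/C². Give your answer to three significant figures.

The work done by the electric force is W_field = −ΔU = −q(V_B − V_A) = q(V_A − V_B).
At A: distances to the source charges are 0.239 m, 1.50 m, 1.80 m; V_A = Σ kqᵢ/rᵢ = 3.09×10⁵ V.
At B: distances to the source charges are 0.824 m, 1.01 m, 1.71 m; V_B = Σ kqᵢ/rᵢ = 1.26×10⁵ V.
ΔV = V_B − V_A = -1.83×10⁵ V.
W_field = −qΔV = −(-7.27×10⁻⁶ C)(-1.83×10⁵ V) = -1.33 J.

-1.33 J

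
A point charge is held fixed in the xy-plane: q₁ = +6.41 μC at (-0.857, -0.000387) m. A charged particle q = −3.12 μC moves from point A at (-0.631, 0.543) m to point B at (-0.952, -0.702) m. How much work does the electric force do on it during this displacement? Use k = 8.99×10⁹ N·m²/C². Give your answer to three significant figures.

-0.0516 J

The work done by the electric force is W_field = −ΔU = −q(V_B − V_A) = q(V_A − V_B).
At A: distance to the source charge is 0.589 m; V_A = kq₁/r = 9.79×10⁴ V.
At B: distance to the source charge is 0.708 m; V_B = kq₁/r = 8.14×10⁴ V.
ΔV = V_B − V_A = -1.65×10⁴ V.
W_field = −qΔV = −(-3.12×10⁻⁶ C)(-1.65×10⁴ V) = -0.0516 J.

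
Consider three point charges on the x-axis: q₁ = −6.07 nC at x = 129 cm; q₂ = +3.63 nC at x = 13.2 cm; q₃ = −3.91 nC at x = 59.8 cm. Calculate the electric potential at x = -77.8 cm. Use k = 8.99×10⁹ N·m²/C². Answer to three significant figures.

-16.1 V

The total potential is the scalar sum of each charge's contribution, V = Σ kqᵢ/rᵢ.
Distances from the field point to each charge: r₁ = 2.07 m, r₂ = 0.910 m, r₃ = 1.38 m.
V = k[(-6.07×10⁻⁹)/(2.07) + (3.63×10⁻⁹)/(0.910) + (-3.91×10⁻⁹)/(1.38)] = -16.1 V.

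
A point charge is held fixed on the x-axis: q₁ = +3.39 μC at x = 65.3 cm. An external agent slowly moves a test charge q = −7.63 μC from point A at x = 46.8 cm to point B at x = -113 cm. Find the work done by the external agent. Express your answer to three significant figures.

For quasistatic motion the external work equals the change in potential energy: W_ext = qΔV = q(V_B − V_A).
At A: distance to the source charge is 0.185 m; V_A = kq₁/r = 1.65×10⁵ V.
At B: distance to the source charge is 1.78 m; V_B = kq₁/r = 1.71×10⁴ V.
ΔV = V_B − V_A = -1.48×10⁵ V.
W_ext = qΔV = (-7.63×10⁻⁶ C)(-1.48×10⁵ V) = 1.13 J.

1.13 J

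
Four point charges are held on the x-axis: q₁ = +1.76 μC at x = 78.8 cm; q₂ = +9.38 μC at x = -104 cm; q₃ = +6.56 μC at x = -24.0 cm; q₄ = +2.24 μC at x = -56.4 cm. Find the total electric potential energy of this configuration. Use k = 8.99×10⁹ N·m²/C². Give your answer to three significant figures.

The work to assemble the configuration equals its total potential energy, U = Σ kqᵢqⱼ/rᵢⱼ over all pairs.
Pair separations: r₁₂ = 1.83 m, r₁₃ = 1.03 m, r₁₄ = 1.35 m, r₂₃ = 0.800 m, r₂₄ = 0.476 m, r₃₄ = 0.324 m.
Summing all 6 pair terms gives U = 1.70 J.

1.70 J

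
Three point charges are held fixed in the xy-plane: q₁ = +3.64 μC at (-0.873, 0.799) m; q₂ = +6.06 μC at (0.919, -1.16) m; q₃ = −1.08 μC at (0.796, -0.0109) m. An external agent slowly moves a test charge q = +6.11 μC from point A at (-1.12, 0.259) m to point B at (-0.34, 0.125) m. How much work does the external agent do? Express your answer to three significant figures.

For quasistatic motion the external work equals the change in potential energy: W_ext = qΔV = q(V_B − V_A).
At A: distances to the source charges are 0.594 m, 2.48 m, 1.93 m; V_A = Σ kqᵢ/rᵢ = 7.20×10⁴ V.
At B: distances to the source charges are 0.859 m, 1.80 m, 1.14 m; V_B = Σ kqᵢ/rᵢ = 5.99×10⁴ V.
ΔV = V_B − V_A = -1.21×10⁴ V.
W_ext = qΔV = (6.11×10⁻⁶ C)(-1.21×10⁴ V) = -0.0742 J.

-0.0742 J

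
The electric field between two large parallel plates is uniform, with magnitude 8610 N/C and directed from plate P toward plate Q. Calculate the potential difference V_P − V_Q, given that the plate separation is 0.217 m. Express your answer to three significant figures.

1870 V

In a uniform field, potential decreases in the direction of E: ΔV = −E·d for a displacement d parallel to E.
Going from Q to P is a displacement of 0.217 m opposite to the field, so V_P − V_Q = +Ed = 1870 V.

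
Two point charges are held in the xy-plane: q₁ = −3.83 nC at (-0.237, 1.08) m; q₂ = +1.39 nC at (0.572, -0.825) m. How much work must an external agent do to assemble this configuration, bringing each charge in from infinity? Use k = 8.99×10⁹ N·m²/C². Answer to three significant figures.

The assembly work is the sum of pairwise potential energies, U = Σ_{i<j} kqᵢqⱼ/rᵢⱼ.
Pair separations: r₁₂ = 2.07 m.
U = (-2.31×10⁻⁸) = -2.31×10⁻⁸ J.

-2.31×10⁻⁸ J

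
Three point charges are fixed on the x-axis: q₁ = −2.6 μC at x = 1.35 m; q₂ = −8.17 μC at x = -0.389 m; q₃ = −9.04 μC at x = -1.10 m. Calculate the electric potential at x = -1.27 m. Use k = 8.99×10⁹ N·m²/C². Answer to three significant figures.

Electric potential is a scalar, so the contributions from each charge add algebraically: V = Σ kqᵢ/rᵢ.
Distances from the field point to each charge: r₁ = 2.62 m, r₂ = 0.881 m, r₃ = 0.170 m.
V = k[(-2.60×10⁻⁶)/(2.62) + (-8.17×10⁻⁶)/(0.881) + (-9.04×10⁻⁶)/(0.170)] = -5.70×10⁵ V.

-5.70×10⁵ V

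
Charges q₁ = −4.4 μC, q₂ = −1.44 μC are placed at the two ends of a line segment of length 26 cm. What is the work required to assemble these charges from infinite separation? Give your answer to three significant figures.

0.219 J

The work to assemble the configuration equals its total potential energy, U = Σ kqᵢqⱼ/rᵢⱼ over all pairs.
The separation is r = 0.260 m.
U = (0.219) = 0.219 J.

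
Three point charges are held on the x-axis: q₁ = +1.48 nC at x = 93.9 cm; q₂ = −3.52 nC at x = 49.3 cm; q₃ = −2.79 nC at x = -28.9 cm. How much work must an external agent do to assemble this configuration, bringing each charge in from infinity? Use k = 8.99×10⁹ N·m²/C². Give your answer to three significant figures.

The assembly work is the sum of pairwise potential energies, U = Σ_{i<j} kqᵢqⱼ/rᵢⱼ.
Pair separations: r₁₂ = 0.446 m, r₁₃ = 1.23 m, r₂₃ = 0.782 m.
U = (-1.05×10⁻⁷) + (-3.02×10⁻⁸) + (1.13×10⁻⁷) = -2.23×10⁻⁸ J.

-2.23×10⁻⁸ J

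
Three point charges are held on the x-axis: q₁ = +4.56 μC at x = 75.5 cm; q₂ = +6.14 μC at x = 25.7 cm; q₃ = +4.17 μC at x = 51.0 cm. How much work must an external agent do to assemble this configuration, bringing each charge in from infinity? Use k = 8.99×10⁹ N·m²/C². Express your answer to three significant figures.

2.11 J

The assembly work is the sum of pairwise potential energies, U = Σ_{i<j} kqᵢqⱼ/rᵢⱼ.
Pair separations: r₁₂ = 0.498 m, r₁₃ = 0.245 m, r₂₃ = 0.253 m.
U = (0.505) + (0.698) + (0.910) = 2.11 J.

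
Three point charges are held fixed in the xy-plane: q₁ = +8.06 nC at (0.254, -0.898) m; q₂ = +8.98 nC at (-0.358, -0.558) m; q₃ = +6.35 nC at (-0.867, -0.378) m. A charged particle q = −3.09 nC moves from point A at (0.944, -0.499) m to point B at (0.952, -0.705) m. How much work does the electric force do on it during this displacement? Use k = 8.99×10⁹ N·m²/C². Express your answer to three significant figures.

2.44×10⁻⁸ J

The work done by the electric force is W_field = −ΔU = −q(V_B − V_A) = q(V_A − V_B).
At A: distances to the source charges are 0.797 m, 1.30 m, 1.82 m; V_A = Σ kqᵢ/rᵢ = 184 V.
At B: distances to the source charges are 0.724 m, 1.32 m, 1.85 m; V_B = Σ kqᵢ/rᵢ = 192 V.
ΔV = V_B − V_A = 7.88 V.
W_field = −qΔV = −(-3.09×10⁻⁹ C)(7.88 V) = 2.44×10⁻⁸ J.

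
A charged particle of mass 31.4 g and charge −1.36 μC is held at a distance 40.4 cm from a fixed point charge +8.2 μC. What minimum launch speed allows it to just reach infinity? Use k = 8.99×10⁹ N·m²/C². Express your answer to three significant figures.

To just escape, total mechanical energy must reach zero at infinity: ½mv²_min + U = 0, so ½mv²_min = −U = |kQq|/r.
|U| = |kQq|/r = (8.99×10⁹ N·m²/C²)(8.20×10⁻⁶)(1.36×10⁻⁶)/(0.404) = 0.248 J.
v_min = √(2|U|/m) = √(2·0.248/0.0314) = 3.98 m/s.

3.98 m/s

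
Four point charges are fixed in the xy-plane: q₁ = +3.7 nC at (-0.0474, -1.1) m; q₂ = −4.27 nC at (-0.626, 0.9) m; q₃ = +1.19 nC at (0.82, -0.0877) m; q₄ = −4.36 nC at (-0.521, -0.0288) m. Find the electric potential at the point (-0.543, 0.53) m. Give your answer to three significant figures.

Electric potential is a scalar, so the contributions from each charge add algebraically: V = Σ kqᵢ/rᵢ.
Distances from the field point to each charge: r₁ = 1.70 m, r₂ = 0.379 m, r₃ = 1.50 m, r₄ = 0.559 m.
V = k[(3.70×10⁻⁹)/(1.70) + (-4.27×10⁻⁹)/(0.379) + (1.19×10⁻⁹)/(1.50) + (-4.36×10⁻⁹)/(0.559)] = -145 V.

-145 V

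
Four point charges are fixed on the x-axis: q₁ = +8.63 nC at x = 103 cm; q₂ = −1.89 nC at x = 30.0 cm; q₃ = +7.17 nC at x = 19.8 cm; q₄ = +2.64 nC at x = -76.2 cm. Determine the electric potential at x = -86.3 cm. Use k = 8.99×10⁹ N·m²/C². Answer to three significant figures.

Electric potential is a scalar, so the contributions from each charge add algebraically: V = Σ kqᵢ/rᵢ.
Distances from the field point to each charge: r₁ = 1.89 m, r₂ = 1.16 m, r₃ = 1.06 m, r₄ = 0.101 m.
V = k[(8.63×10⁻⁹)/(1.89) + (-1.89×10⁻⁹)/(1.16) + (7.17×10⁻⁹)/(1.06) + (2.64×10⁻⁹)/(0.101)] = 322 V.

322 V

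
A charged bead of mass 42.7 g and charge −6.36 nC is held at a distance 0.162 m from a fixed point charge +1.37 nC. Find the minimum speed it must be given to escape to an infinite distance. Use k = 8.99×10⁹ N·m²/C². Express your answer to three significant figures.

To just escape, total mechanical energy must reach zero at infinity: ½mv²_min + U = 0, so ½mv²_min = −U = |kQq|/r.
|U| = |kQq|/r = (8.99×10⁹ N·m²/C²)(1.37×10⁻⁹)(6.36×10⁻⁹)/(0.162) = 4.84×10⁻⁷ J.
v_min = √(2|U|/m) = √(2·4.84×10⁻⁷/0.0427) = 4.76×10⁻³ m/s.

4.76×10⁻³ m/s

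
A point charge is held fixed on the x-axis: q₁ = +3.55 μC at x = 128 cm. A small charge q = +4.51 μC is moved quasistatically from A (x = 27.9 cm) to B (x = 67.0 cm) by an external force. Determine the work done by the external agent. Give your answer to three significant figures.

0.0922 J

For quasistatic motion the external work equals the change in potential energy: W_ext = qΔV = q(V_B − V_A).
At A: distance to the source charge is 1.00 m; V_A = kq₁/r = 3.19×10⁴ V.
At B: distance to the source charge is 0.610 m; V_B = kq₁/r = 5.23×10⁴ V.
ΔV = V_B − V_A = 2.04×10⁴ V.
W_ext = qΔV = (4.51×10⁻⁶ C)(2.04×10⁴ V) = 0.0922 J.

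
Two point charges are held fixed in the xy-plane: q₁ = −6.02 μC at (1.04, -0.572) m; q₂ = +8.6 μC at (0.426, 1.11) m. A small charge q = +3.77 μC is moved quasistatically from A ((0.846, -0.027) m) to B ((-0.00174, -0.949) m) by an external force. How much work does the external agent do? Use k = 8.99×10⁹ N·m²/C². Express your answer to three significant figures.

0.0667 J

For quasistatic motion the external work equals the change in potential energy: W_ext = qΔV = q(V_B − V_A).
At A: distances to the source charges are 0.578 m, 1.21 m; V_A = Σ kqᵢ/rᵢ = -2.98×10⁴ V.
At B: distances to the source charges are 1.11 m, 2.10 m; V_B = Σ kqᵢ/rᵢ = -1.21×10⁴ V.
ΔV = V_B − V_A = 1.77×10⁴ V.
W_ext = qΔV = (3.77×10⁻⁶ C)(1.77×10⁴ V) = 0.0667 J.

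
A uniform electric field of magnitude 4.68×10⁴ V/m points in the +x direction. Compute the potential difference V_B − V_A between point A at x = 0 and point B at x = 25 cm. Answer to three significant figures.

-1.17×10⁴ V

In a uniform field, potential decreases in the direction of E: V_B − V_A = −E·Δx.
V_B − V_A = −(4.68×10⁴ V/m)(0.250 m) = -1.17×10⁴ V.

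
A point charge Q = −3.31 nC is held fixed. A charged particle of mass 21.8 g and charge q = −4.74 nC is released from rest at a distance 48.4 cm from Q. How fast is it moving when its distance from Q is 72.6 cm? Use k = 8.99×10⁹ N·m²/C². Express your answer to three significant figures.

Only the electrostatic force acts, so mechanical energy is conserved: ½mv² = U₁ − U₂ = kQq(1/r₁ − 1/r₂).
U₁ − U₂ = (8.99×10⁹ N·m²/C²)(-3.31×10⁻⁹ C)(-4.74×10⁻⁹ C)(1/0.484 − 1/0.726) = 9.71×10⁻⁸ J.
v = √(2·9.71×10⁻⁸/0.0218) = 2.99×10⁻³ m/s.

2.99×10⁻³ m/s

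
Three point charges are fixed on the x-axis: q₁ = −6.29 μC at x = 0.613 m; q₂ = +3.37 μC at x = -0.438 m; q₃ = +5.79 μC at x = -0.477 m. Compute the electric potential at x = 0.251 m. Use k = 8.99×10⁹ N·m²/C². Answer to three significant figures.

-4.07×10⁴ V

Electric potential is a scalar, so the contributions from each charge add algebraically: V = Σ kqᵢ/rᵢ.
Distances from the field point to each charge: r₁ = 0.362 m, r₂ = 0.689 m, r₃ = 0.728 m.
V = k[(-6.29×10⁻⁶)/(0.362) + (3.37×10⁻⁶)/(0.689) + (5.79×10⁻⁶)/(0.728)] = -4.07×10⁴ V.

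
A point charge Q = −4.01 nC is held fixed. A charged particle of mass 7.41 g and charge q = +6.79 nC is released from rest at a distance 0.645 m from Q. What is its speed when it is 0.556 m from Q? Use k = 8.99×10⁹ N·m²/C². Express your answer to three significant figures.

4.05×10⁻³ m/s

Only the electrostatic force acts, so mechanical energy is conserved: ½mv² = U₁ − U₂ = kQq(1/r₁ − 1/r₂).
U₁ − U₂ = (8.99×10⁹ N·m²/C²)(-4.01×10⁻⁹ C)(6.79×10⁻⁹ C)(1/0.645 − 1/0.556) = 6.07×10⁻⁸ J.
v = √(2·6.07×10⁻⁸/7.41×10⁻³) = 4.05×10⁻³ m/s.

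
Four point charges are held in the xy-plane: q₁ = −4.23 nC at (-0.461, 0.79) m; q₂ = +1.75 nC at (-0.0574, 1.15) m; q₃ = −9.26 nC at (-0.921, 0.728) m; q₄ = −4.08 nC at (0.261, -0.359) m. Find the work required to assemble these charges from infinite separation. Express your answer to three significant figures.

7.68×10⁻⁷ J

The work to assemble the configuration equals its total potential energy, U = Σ kqᵢqⱼ/rᵢⱼ over all pairs.
Pair separations: r₁₂ = 0.541 m, r₁₃ = 0.464 m, r₁₄ = 1.36 m, r₂₃ = 0.961 m, r₂₄ = 1.54 m, r₃₄ = 1.61 m.
Summing all 6 pair terms gives U = 7.68×10⁻⁷ J.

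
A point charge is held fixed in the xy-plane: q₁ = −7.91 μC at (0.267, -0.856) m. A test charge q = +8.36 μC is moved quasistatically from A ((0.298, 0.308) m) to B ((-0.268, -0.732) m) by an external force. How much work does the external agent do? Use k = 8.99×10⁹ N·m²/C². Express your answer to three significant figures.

For quasistatic motion the external work equals the change in potential energy: W_ext = qΔV = q(V_B − V_A).
At A: distance to the source charge is 1.16 m; V_A = kq₁/r = -6.11×10⁴ V.
At B: distance to the source charge is 0.549 m; V_B = kq₁/r = -1.29×10⁵ V.
ΔV = V_B − V_A = -6.84×10⁴ V.
W_ext = qΔV = (8.36×10⁻⁶ C)(-6.84×10⁴ V) = -0.572 J.

-0.572 J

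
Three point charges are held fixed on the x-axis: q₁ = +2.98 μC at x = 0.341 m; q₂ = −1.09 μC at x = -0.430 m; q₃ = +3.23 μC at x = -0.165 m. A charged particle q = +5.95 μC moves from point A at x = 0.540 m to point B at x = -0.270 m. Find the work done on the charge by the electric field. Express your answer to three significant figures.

The work done by the electric force is W_field = −ΔU = −q(V_B − V_A) = q(V_A − V_B).
At A: distances to the source charges are 0.199 m, 0.970 m, 0.705 m; V_A = Σ kqᵢ/rᵢ = 1.66×10⁵ V.
At B: distances to the source charges are 0.611 m, 0.160 m, 0.105 m; V_B = Σ kqᵢ/rᵢ = 2.59×10⁵ V.
ΔV = V_B − V_A = 9.34×10⁴ V.
W_field = −qΔV = −(5.95×10⁻⁶ C)(9.34×10⁴ V) = -0.556 J.

-0.556 J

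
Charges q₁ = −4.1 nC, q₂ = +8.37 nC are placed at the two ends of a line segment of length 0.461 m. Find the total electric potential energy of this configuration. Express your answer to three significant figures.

The assembly work is the sum of pairwise potential energies, U = Σ_{i<j} kqᵢqⱼ/rᵢⱼ.
The separation is r = 0.461 m.
U = (-6.69×10⁻⁷) = -6.69×10⁻⁷ J.

-6.69×10⁻⁷ J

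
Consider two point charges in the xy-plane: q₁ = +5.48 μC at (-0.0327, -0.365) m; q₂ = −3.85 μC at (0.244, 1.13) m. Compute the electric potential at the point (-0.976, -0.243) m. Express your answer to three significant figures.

The total potential is the scalar sum of each charge's contribution, V = Σ kqᵢ/rᵢ.
Distances from the field point to each charge: r₁ = 0.951 m, r₂ = 1.84 m.
V = k[(5.48×10⁻⁶)/(0.951) + (-3.85×10⁻⁶)/(1.84)] = 3.30×10⁴ V.

3.30×10⁴ V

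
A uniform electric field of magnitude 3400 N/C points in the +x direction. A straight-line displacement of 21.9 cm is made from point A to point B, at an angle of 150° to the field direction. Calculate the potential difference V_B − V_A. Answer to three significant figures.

Only the component of displacement along E changes the potential: ΔV = −E·d·cosθ.
ΔV = −(3400 V/m)(0.219 m)cos150° = 645 V.

645 V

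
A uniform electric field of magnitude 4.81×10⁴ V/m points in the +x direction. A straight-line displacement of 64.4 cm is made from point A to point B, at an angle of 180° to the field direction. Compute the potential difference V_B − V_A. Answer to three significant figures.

Only the component of displacement along E changes the potential: ΔV = −E·d·cosθ.
ΔV = −(4.81×10⁴ V/m)(0.644 m)cos180° = 3.10×10⁴ V.

3.10×10⁴ V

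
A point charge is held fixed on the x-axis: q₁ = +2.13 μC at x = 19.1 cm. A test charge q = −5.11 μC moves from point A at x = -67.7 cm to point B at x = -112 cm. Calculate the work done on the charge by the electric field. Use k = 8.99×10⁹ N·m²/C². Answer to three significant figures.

-0.0381 J

The work done by the electric force is W_field = −ΔU = −q(V_B − V_A) = q(V_A − V_B).
At A: distance to the source charge is 0.868 m; V_A = kq₁/r = 2.21×10⁴ V.
At B: distance to the source charge is 1.31 m; V_B = kq₁/r = 1.46×10⁴ V.
ΔV = V_B − V_A = -7450 V.
W_field = −qΔV = −(-5.11×10⁻⁶ C)(-7450 V) = -0.0381 J.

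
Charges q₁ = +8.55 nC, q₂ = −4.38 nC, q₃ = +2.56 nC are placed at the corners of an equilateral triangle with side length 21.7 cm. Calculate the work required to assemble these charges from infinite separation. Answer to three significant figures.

The work to assemble the configuration equals its total potential energy, U = Σ kqᵢqⱼ/rᵢⱼ over all pairs.
All three pair separations equal the side length, 0.217 m.
U = (-1.55×10⁻⁶) + (9.07×10⁻⁷) + (-4.65×10⁻⁷) = -1.11×10⁻⁶ J.

-1.11×10⁻⁶ J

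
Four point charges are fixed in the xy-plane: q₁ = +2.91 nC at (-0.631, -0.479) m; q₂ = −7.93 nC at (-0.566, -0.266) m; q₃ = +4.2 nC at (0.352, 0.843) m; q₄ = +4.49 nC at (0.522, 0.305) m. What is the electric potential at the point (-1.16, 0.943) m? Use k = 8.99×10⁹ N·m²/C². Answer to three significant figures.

Electric potential is a scalar, so the contributions from each charge add algebraically: V = Σ kqᵢ/rᵢ.
Distances from the field point to each charge: r₁ = 1.52 m, r₂ = 1.35 m, r₃ = 1.52 m, r₄ = 1.80 m.
V = k[(2.91×10⁻⁹)/(1.52) + (-7.93×10⁻⁹)/(1.35) + (4.20×10⁻⁹)/(1.52) + (4.49×10⁻⁹)/(1.80)] = 11.7 V.

11.7 V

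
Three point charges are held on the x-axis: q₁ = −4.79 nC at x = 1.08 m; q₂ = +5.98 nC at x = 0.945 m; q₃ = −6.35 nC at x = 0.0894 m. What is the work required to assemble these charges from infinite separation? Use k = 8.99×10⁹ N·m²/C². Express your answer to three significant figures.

-2.03×10⁻⁶ J

The work to assemble the configuration equals its total potential energy, U = Σ kqᵢqⱼ/rᵢⱼ over all pairs.
Pair separations: r₁₂ = 0.135 m, r₁₃ = 0.991 m, r₂₃ = 0.856 m.
U = (-1.91×10⁻⁶) + (2.76×10⁻⁷) + (-3.99×10⁻⁷) = -2.03×10⁻⁶ J.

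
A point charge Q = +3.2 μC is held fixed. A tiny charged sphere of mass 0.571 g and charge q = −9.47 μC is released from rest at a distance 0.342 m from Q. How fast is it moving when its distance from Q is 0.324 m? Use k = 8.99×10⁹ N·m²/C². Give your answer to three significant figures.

12.5 m/s

Only the electrostatic force acts, so mechanical energy is conserved: ½mv² = U₁ − U₂ = kQq(1/r₁ − 1/r₂).
U₁ − U₂ = (8.99×10⁹ N·m²/C²)(3.20×10⁻⁶ C)(-9.47×10⁻⁶ C)(1/0.342 − 1/0.324) = 0.0443 J.
v = √(2·0.0443/5.71×10⁻⁴) = 12.5 m/s.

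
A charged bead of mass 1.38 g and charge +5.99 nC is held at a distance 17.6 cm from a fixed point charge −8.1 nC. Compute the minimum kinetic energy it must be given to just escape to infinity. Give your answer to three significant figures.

2.48×10⁻⁶ J

To just escape, total mechanical energy must reach zero at infinity: ½mv²_min + U = 0, so ½mv²_min = −U = |kQq|/r.
|U| = |kQq|/r = (8.99×10⁹ N·m²/C²)(8.10×10⁻⁹)(5.99×10⁻⁹)/(0.176) = 2.48×10⁻⁶ J.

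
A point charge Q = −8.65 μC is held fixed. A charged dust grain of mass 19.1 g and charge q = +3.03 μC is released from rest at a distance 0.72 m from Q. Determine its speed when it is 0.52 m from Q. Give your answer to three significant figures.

Only the electrostatic force acts, so mechanical energy is conserved: ½mv² = U₁ − U₂ = kQq(1/r₁ − 1/r₂).
U₁ − U₂ = (8.99×10⁹ N·m²/C²)(-8.65×10⁻⁶ C)(3.03×10⁻⁶ C)(1/0.720 − 1/0.520) = 0.126 J.
v = √(2·0.126/0.0191) = 3.63 m/s.

3.63 m/s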